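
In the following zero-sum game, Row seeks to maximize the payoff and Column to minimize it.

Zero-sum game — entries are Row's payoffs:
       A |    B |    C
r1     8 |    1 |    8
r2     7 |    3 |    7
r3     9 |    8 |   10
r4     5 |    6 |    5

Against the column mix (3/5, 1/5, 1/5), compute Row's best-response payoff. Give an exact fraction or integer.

r1: (8)·(3/5) + (1)·(1/5) + (8)·(1/5) = 33/5.
r2: (7)·(3/5) + (3)·(1/5) + (7)·(1/5) = 31/5.
r3: (9)·(3/5) + (8)·(1/5) + (10)·(1/5) = 9.
r4: (5)·(3/5) + (6)·(1/5) + (5)·(1/5) = 26/5.
The best pure response is r3 with expected payoff 9.

9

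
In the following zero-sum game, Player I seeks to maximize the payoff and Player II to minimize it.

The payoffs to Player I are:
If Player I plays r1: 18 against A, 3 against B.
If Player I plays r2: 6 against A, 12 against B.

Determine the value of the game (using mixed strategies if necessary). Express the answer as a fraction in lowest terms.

66/7

Row minima are 3 and 6, so Player I's maximin is 6; column maxima are 18 and 12, so Player II's minimax is 12. These differ, so the equilibrium is in mixed strategies.
Let Player I play r1 with probability p. Player II is indifferent when 18p + 6(1−p) = 3p + 12(1−p), giving p = 2/7.
Let Player II play A with probability q. Player I is indifferent when 18q + 3(1−q) = 6q + 12(1−q), giving q = 3/7.
The value is 18·(3/7) + (3)·(4/7) = 66/7.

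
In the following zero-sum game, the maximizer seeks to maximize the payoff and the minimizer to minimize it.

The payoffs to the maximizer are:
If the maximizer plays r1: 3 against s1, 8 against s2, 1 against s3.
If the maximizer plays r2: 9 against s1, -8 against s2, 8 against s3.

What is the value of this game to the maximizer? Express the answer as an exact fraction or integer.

72/23

Column s1 is strictly dominated by s3 for the minimizer (it gives the maximizer more in every row).
The remaining 2×2 game on (r1, r2) × (s2, s3) has no saddle point. Let the maximizer play r1 with probability p; indifference gives 8p − 8(1−p) = p + 8(1−p), so p = 16/23.
Similarly the minimizer's optimal q on s2 is 7/23, and the value is 8·(7/23) + (1)·(16/23) = 72/23.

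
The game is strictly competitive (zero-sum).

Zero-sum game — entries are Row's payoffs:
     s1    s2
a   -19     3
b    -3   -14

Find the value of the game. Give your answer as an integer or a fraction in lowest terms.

Row minima are -19 and -14, so Row's maximin is -14; column maxima are -3 and 3, so Column's minimax is -3. These differ, so the equilibrium is in mixed strategies.
Let Row play a with probability p. Column is indifferent when −19p − 3(1−p) = 3p − 14(1−p), giving p = 1/3.
Let Column play s1 with probability q. Row is indifferent when −19q + 3(1−q) = −3q − 14(1−q), giving q = 17/33.
The value is -19·(17/33) + (3)·(16/33) = -25/3.

-25/3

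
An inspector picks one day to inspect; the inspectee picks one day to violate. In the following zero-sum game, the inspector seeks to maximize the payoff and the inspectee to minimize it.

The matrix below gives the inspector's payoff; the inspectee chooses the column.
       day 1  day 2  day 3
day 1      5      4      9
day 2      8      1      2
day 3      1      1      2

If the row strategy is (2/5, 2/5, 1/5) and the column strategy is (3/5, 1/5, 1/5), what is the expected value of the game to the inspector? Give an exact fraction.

116/25

Against (3/5, 1/5, 1/5), each row's expected payoff is day 1: 28/5; day 2: 27/5; day 3: 6/5.
Taking the (2/5, 2/5, 1/5)-weighted average: (2/5)·(28/5) + (2/5)·(27/5) + (1/5)·(6/5) = 116/25.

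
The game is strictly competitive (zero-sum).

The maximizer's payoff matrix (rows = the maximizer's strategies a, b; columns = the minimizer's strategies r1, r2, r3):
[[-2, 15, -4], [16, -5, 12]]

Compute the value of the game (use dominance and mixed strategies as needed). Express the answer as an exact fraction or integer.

40/9

Column r1 is strictly dominated by r3 for the minimizer (it gives the maximizer more in every row).
The remaining 2×2 game on (a, b) × (r2, r3) has no saddle point. Let the maximizer play a with probability p; indifference gives 15p − 5(1−p) = −4p + 12(1−p), so p = 17/36.
Similarly the minimizer's optimal q on r2 is 4/9, and the value is 15·(4/9) + (-4)·(5/9) = 40/9.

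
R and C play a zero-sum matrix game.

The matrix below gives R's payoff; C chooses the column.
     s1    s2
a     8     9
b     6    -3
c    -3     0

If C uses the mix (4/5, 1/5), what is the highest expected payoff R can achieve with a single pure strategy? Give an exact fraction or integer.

41/5

a: (8)·(4/5) + (9)·(1/5) = 41/5.
b: (6)·(4/5) + (-3)·(1/5) = 21/5.
c: (-3)·(4/5) + (0)·(1/5) = -12/5.
The best pure response is a with expected payoff 41/5.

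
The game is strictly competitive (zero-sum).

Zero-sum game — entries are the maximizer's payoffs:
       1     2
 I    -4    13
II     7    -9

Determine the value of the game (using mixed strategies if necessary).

Row minima are -4 and -9, so the maximizer's maximin is -4; column maxima are 7 and 13, so the minimizer's minimax is 7. These differ, so the equilibrium is in mixed strategies.
Let the maximizer play I with probability p. The minimizer is indifferent when −4p + 7(1−p) = 13p − 9(1−p), giving p = 16/33.
Let the minimizer play 1 with probability q. The maximizer is indifferent when −4q + 13(1−q) = 7q − 9(1−q), giving q = 2/3.
The value is -4·(2/3) + (13)·(1/3) = 5/3.

5/3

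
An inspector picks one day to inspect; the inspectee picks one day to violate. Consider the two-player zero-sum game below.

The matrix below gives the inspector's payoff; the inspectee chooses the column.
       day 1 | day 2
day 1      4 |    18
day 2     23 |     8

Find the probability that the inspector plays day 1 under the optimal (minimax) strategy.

15/29

Row minima are 4 and 8, so the inspector's maximin is 8; column maxima are 23 and 18, so the inspectee's minimax is 18. These differ, so the equilibrium is in mixed strategies.
Let the inspector play day 1 with probability p. The inspectee is indifferent when 4p + 23(1−p) = 18p + 8(1−p), giving p = 15/29.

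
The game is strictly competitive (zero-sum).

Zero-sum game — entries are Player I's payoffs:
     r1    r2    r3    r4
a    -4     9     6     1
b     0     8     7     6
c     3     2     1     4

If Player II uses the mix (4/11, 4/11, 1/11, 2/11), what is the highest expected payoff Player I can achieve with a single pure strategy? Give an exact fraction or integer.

a: (-4)·(4/11) + (9)·(4/11) + (6)·(1/11) + (1)·(2/11) = 28/11.
b: (0)·(4/11) + (8)·(4/11) + (7)·(1/11) + (6)·(2/11) = 51/11.
c: (3)·(4/11) + (2)·(4/11) + (1)·(1/11) + (4)·(2/11) = 29/11.
The best pure response is b with expected payoff 51/11.

51/11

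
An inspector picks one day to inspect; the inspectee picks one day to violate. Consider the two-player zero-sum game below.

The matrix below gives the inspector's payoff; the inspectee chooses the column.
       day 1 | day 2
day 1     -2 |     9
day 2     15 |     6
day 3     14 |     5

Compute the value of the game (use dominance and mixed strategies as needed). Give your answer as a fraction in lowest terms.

Row day 3 is strictly dominated by row day 2, so the inspector never plays it.
The remaining 2×2 game on (day 1, day 2) × (day 1, day 2) has no saddle point. Let the inspector play day 1 with probability p; indifference gives −2p + 15(1−p) = 9p + 6(1−p), so p = 9/20.
Similarly the inspectee's optimal q on day 1 is 3/20, and the value is -2·(3/20) + (9)·(17/20) = 147/20.

147/20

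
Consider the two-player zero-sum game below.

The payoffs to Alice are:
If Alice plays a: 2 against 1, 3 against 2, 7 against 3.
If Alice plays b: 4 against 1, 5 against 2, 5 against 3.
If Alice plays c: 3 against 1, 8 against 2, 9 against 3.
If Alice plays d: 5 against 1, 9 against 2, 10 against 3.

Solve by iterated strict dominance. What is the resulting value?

Column 3 is strictly dominated by 1 for Bob (2<7, 4<5, 3<9, 5<10); eliminate 3.
Column 2 is strictly dominated by 1 for Bob (2<3, 4<5, 3<8, 5<9); eliminate 2.
Row a is strictly dominated by row b (4>2); eliminate a.
Row c is strictly dominated by row b (4>3); eliminate c.
Row b is strictly dominated by row d (5>4); eliminate b.
Only (d, 1) remains, with payoff 5.

5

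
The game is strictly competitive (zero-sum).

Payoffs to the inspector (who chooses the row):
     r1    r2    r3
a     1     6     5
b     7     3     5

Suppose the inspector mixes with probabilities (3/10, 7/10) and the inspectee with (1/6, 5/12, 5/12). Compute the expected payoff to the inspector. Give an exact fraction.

183/40

Against (1/6, 5/12, 5/12), each row's expected payoff is a: 19/4; b: 9/2.
Taking the (3/10, 7/10)-weighted average: (3/10)·(19/4) + (7/10)·(9/2) = 183/40.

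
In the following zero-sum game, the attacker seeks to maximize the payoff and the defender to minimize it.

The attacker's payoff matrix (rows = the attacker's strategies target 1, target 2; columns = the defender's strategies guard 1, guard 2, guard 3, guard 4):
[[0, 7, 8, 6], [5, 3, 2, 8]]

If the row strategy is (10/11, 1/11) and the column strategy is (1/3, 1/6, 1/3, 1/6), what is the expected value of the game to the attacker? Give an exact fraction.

Against (1/3, 1/6, 1/3, 1/6), each row's expected payoff is target 1: 29/6; target 2: 25/6.
Taking the (10/11, 1/11)-weighted average: (10/11)·(29/6) + (1/11)·(25/6) = 105/22.

105/22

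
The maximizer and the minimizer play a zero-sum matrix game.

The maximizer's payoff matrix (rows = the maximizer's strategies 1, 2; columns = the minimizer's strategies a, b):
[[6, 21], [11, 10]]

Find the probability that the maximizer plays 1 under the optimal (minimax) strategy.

Row minima are 6 and 10, so the maximizer's maximin is 10; column maxima are 11 and 21, so the minimizer's minimax is 11. These differ, so the equilibrium is in mixed strategies.
Let the maximizer play 1 with probability p. The minimizer is indifferent when 6p + 11(1−p) = 21p + 10(1−p), giving p = 1/16.

1/16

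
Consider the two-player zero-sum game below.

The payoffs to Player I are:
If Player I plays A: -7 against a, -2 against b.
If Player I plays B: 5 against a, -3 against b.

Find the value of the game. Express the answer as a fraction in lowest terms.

-31/13

Row minima are -7 and -3, so Player I's maximin is -3; column maxima are 5 and -2, so Player II's minimax is -2. These differ, so the equilibrium is in mixed strategies.
Let Player I play A with probability p. Player II is indifferent when −7p + 5(1−p) = −2p − 3(1−p), giving p = 8/13.
Let Player II play a with probability q. Player I is indifferent when −7q − 2(1−q) = 5q − 3(1−q), giving q = 1/13.
The value is -7·(1/13) + (-2)·(12/13) = -31/13.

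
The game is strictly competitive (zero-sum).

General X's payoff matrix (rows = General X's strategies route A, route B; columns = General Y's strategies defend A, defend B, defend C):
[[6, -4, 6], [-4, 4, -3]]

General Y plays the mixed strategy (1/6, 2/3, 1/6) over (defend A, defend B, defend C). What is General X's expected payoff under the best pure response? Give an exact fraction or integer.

3/2

route A: (6)·(1/6) + (-4)·(2/3) + (6)·(1/6) = -2/3.
route B: (-4)·(1/6) + (4)·(2/3) + (-3)·(1/6) = 3/2.
The best pure response is route B with expected payoff 3/2.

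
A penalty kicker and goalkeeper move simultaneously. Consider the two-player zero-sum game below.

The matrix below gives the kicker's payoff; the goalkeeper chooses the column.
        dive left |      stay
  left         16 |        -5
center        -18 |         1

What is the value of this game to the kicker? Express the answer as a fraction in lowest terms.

-37/20

Row minima are -5 and -18, so the kicker's maximin is -5; column maxima are 16 and 1, so the goalkeeper's minimax is 1. These differ, so the equilibrium is in mixed strategies.
Let the kicker play left with probability p. The goalkeeper is indifferent when 16p − 18(1−p) = −5p + (1−p), giving p = 19/40.
Let the goalkeeper play dive left with probability q. The kicker is indifferent when 16q − 5(1−q) = −18q + (1−q), giving q = 3/20.
The value is 16·(3/20) + (-5)·(17/20) = -37/20.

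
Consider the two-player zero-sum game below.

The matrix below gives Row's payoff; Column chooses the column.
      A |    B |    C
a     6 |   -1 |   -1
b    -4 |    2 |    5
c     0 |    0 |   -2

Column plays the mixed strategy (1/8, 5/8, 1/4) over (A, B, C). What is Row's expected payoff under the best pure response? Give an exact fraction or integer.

a: (6)·(1/8) + (-1)·(5/8) + (-1)·(1/4) = -1/8.
b: (-4)·(1/8) + (2)·(5/8) + (5)·(1/4) = 2.
c: (0)·(1/8) + (0)·(5/8) + (-2)·(1/4) = -1/2.
The best pure response is b with expected payoff 2.

2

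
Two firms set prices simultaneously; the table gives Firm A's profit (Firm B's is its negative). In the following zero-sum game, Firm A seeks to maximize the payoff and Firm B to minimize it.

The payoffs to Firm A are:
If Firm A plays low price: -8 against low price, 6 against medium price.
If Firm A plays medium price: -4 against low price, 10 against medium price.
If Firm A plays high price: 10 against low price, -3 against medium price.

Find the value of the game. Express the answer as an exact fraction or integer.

Row low price is strictly dominated by row medium price, so Firm A never plays it.
The remaining 2×2 game on (medium price, high price) × (low price, medium price) has no saddle point. Let Firm A play medium price with probability p; indifference gives −4p + 10(1−p) = 10p − 3(1−p), so p = 13/27.
Similarly Firm B's optimal q on low price is 13/27, and the value is -4·(13/27) + (10)·(14/27) = 88/27.

88/27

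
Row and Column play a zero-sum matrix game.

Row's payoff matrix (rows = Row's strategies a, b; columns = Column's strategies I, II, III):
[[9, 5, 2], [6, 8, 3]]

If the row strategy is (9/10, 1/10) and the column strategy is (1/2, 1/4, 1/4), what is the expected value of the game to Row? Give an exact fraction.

31/5

Against (1/2, 1/4, 1/4), each row's expected payoff is a: 25/4; b: 23/4.
Taking the (9/10, 1/10)-weighted average: (9/10)·(25/4) + (1/10)·(23/4) = 31/5.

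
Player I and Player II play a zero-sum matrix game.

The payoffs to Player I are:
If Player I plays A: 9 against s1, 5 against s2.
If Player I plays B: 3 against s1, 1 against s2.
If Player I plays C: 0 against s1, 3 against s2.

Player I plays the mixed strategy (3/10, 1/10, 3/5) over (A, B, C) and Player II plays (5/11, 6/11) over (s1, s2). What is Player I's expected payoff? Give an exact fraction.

Against (5/11, 6/11), each row's expected payoff is A: 75/11; B: 21/11; C: 18/11.
Taking the (3/10, 1/10, 3/5)-weighted average: (3/10)·(75/11) + (1/10)·(21/11) + (3/5)·(18/11) = 177/55.

177/55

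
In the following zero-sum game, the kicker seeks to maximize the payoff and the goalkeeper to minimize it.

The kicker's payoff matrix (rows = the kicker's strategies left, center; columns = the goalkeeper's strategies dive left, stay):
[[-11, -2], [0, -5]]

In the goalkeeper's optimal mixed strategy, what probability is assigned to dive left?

3/14

Row minima are -11 and -5, so the kicker's maximin is -5; column maxima are 0 and -2, so the goalkeeper's minimax is -2. These differ, so the equilibrium is in mixed strategies.
Let the goalkeeper play dive left with probability q. The kicker is indifferent when −11q − 2(1−q) = −5(1−q), giving q = 3/14.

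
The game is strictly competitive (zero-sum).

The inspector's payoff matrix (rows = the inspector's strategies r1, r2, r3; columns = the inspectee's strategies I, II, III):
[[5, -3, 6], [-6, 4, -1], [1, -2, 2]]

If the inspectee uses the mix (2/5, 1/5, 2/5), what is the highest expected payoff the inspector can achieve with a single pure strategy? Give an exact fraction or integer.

19/5

r1: (5)·(2/5) + (-3)·(1/5) + (6)·(2/5) = 19/5.
r2: (-6)·(2/5) + (4)·(1/5) + (-1)·(2/5) = -2.
r3: (1)·(2/5) + (-2)·(1/5) + (2)·(2/5) = 4/5.
The best pure response is r1 with expected payoff 19/5.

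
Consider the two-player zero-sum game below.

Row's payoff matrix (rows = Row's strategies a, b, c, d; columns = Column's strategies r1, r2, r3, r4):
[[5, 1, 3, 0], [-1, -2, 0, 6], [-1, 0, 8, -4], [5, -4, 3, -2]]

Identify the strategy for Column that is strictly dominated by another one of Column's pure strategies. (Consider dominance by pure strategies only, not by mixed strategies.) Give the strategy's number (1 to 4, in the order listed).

3

Column prefers columns that give Row less. Compare r3 with r2: 1 < 3, -2 < 0, 0 < 8, -4 < 3.
So r2 strictly dominates r3 for Column; r3 is strictly dominated.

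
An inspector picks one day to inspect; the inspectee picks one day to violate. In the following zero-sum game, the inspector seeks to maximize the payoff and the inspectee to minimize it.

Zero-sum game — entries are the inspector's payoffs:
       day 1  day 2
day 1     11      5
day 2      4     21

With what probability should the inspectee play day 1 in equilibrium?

Row minima are 5 and 4, so the inspector's maximin is 5; column maxima are 11 and 21, so the inspectee's minimax is 11. These differ, so the equilibrium is in mixed strategies.
Let the inspectee play day 1 with probability q. The inspector is indifferent when 11q + 5(1−q) = 4q + 21(1−q), giving q = 16/23.

16/23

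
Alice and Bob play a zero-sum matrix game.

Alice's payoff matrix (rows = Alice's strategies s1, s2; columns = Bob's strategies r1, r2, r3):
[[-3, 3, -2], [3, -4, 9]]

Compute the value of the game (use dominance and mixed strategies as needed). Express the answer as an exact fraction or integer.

-3/13

Column r3 is strictly dominated by r1 for Bob (it gives Alice more in every row).
The remaining 2×2 game on (s1, s2) × (r1, r2) has no saddle point. Let Alice play s1 with probability p; indifference gives −3p + 3(1−p) = 3p − 4(1−p), so p = 7/13.
Similarly Bob's optimal q on r1 is 7/13, and the value is -3·(7/13) + (3)·(6/13) = -3/13.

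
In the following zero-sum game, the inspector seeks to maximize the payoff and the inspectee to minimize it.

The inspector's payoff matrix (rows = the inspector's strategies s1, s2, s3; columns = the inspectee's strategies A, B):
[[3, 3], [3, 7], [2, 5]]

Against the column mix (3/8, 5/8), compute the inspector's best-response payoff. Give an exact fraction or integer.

11/2

s1: (3)·(3/8) + (3)·(5/8) = 3.
s2: (3)·(3/8) + (7)·(5/8) = 11/2.
s3: (2)·(3/8) + (5)·(5/8) = 31/8.
The best pure response is s2 with expected payoff 11/2.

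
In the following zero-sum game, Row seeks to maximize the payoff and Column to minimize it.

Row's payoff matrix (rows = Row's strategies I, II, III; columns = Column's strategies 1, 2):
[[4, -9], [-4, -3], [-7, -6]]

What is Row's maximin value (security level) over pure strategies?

The worst-case payoff for each row is I: -9, II: -4, III: -7.
The best of these is -4.

-4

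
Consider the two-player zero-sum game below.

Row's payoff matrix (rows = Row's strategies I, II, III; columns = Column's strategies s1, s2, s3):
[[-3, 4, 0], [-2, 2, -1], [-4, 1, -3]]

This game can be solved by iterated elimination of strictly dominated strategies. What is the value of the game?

Column s2 is strictly dominated by s1 for Column (-3<4, -2<2, -4<1); eliminate s2.
Column s3 is strictly dominated by s1 for Column (-3<0, -2<-1, -4<-3); eliminate s3.
Row III is strictly dominated by row I (-3>-4); eliminate III.
Row I is strictly dominated by row II (-2>-3); eliminate I.
Only (II, s1) remains, with payoff -2.

-2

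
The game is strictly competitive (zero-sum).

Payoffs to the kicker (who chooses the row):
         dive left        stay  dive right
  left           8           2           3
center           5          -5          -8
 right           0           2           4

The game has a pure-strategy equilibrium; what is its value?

2

Row minima: 2, -8, 0 → the kicker's maximin is 2.
Column maxima: 8, 2, 4 → the goalkeeper's minimax is 2.
They coincide at (left, stay), so the value is 2.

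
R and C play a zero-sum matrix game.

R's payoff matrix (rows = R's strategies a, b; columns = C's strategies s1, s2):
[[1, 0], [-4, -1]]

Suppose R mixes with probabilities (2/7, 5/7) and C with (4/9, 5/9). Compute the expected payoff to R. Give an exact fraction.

-97/63

Against (4/9, 5/9), each row's expected payoff is a: 4/9; b: -7/3.
Taking the (2/7, 5/7)-weighted average: (2/7)·(4/9) + (5/7)·(-7/3) = -97/63.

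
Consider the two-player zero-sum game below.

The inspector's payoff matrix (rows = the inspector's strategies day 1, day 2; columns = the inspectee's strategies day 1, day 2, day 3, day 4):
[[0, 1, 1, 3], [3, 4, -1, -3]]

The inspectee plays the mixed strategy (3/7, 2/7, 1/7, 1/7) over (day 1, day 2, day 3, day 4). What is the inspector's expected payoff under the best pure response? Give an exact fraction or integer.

day 1: (0)·(3/7) + (1)·(2/7) + (1)·(1/7) + (3)·(1/7) = 6/7.
day 2: (3)·(3/7) + (4)·(2/7) + (-1)·(1/7) + (-3)·(1/7) = 13/7.
The best pure response is day 2 with expected payoff 13/7.

13/7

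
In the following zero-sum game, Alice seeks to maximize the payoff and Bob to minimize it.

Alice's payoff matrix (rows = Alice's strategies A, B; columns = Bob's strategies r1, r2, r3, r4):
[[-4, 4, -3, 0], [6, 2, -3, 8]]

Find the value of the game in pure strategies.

Row minima: -4, -3 → Alice's maximin is -3.
Column maxima: 6, 4, -3, 8 → Bob's minimax is -3.
They coincide at (B, r3), so the value is -3.

-3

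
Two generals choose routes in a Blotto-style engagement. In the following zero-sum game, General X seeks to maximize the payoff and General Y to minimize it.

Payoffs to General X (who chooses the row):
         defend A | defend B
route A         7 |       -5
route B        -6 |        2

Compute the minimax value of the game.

Row minima are -5 and -6, so General X's maximin is -5; column maxima are 7 and 2, so General Y's minimax is 2. These differ, so the equilibrium is in mixed strategies.
Let General X play route A with probability p. General Y is indifferent when 7p − 6(1−p) = −5p + 2(1−p), giving p = 2/5.
Let General Y play defend A with probability q. General X is indifferent when 7q − 5(1−q) = −6q + 2(1−q), giving q = 7/20.
The value is 7·(7/20) + (-5)·(13/20) = -4/5.

-4/5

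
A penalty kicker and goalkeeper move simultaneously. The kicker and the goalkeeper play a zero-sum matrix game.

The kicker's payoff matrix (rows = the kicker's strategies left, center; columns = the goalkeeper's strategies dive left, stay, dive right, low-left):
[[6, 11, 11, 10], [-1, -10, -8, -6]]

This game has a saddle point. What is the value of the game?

6

Row minima: 6, -10 → the kicker's maximin is 6.
Column maxima: 6, 11, 11, 10 → the goalkeeper's minimax is 6.
They coincide at (left, dive left), so the value is 6.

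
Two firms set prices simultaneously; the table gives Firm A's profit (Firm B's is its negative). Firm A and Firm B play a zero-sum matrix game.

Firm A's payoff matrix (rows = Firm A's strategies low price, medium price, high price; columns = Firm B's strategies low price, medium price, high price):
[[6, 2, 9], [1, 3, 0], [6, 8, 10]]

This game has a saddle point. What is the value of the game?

6

Row minima: 2, 0, 6 → Firm A's maximin is 6.
Column maxima: 6, 8, 10 → Firm B's minimax is 6.
They coincide at (high price, low price), so the value is 6.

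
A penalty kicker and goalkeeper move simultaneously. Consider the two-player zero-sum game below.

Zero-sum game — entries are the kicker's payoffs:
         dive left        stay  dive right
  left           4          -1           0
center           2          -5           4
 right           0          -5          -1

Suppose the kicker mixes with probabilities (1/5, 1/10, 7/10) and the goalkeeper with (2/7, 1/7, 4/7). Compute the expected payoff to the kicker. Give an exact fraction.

Against (2/7, 1/7, 4/7), each row's expected payoff is left: 1; center: 15/7; right: -9/7.
Taking the (1/5, 1/10, 7/10)-weighted average: (1/5)·(1) + (1/10)·(15/7) + (7/10)·(-9/7) = -17/35.

-17/35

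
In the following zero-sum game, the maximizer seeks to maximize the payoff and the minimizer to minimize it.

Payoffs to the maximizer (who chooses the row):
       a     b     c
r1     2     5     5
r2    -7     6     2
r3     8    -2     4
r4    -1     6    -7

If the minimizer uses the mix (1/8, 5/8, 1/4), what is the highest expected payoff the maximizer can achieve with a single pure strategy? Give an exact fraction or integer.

r1: (2)·(1/8) + (5)·(5/8) + (5)·(1/4) = 37/8.
r2: (-7)·(1/8) + (6)·(5/8) + (2)·(1/4) = 27/8.
r3: (8)·(1/8) + (-2)·(5/8) + (4)·(1/4) = 3/4.
r4: (-1)·(1/8) + (6)·(5/8) + (-7)·(1/4) = 15/8.
The best pure response is r1 with expected payoff 37/8.

37/8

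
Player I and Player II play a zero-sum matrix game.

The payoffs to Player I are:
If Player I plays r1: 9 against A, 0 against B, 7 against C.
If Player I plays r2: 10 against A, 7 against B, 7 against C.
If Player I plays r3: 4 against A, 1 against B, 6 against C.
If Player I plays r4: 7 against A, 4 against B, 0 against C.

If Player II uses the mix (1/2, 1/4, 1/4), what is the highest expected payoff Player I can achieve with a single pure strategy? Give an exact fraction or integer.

r1: (9)·(1/2) + (0)·(1/4) + (7)·(1/4) = 25/4.
r2: (10)·(1/2) + (7)·(1/4) + (7)·(1/4) = 17/2.
r3: (4)·(1/2) + (1)·(1/4) + (6)·(1/4) = 15/4.
r4: (7)·(1/2) + (4)·(1/4) + (0)·(1/4) = 9/2.
The best pure response is r2 with expected payoff 17/2.

17/2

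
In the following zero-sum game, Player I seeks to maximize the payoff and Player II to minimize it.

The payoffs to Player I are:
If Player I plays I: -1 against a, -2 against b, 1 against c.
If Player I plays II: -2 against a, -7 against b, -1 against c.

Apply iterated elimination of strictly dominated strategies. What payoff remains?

-2

Row II is strictly dominated by row I (-1>-2, -2>-7, 1>-1); eliminate II.
Column a is strictly dominated by b for Player II (-2<-1); eliminate a.
Column c is strictly dominated by b for Player II (-2<1); eliminate c.
Only (I, b) remains, with payoff -2.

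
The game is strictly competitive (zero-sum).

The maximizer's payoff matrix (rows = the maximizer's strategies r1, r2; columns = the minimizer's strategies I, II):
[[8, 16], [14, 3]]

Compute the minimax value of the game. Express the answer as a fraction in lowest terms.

200/19

Row minima are 8 and 3, so the maximizer's maximin is 8; column maxima are 14 and 16, so the minimizer's minimax is 14. These differ, so the equilibrium is in mixed strategies.
Let the maximizer play r1 with probability p. The minimizer is indifferent when 8p + 14(1−p) = 16p + 3(1−p), giving p = 11/19.
Let the minimizer play I with probability q. The maximizer is indifferent when 8q + 16(1−q) = 14q + 3(1−q), giving q = 13/19.
The value is 8·(13/19) + (16)·(6/19) = 200/19.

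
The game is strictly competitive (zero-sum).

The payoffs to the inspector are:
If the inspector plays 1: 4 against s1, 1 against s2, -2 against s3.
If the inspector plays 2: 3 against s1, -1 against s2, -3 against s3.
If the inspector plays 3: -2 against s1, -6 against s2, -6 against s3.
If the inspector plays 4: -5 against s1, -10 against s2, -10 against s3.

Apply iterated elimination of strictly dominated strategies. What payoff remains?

-2

Column s1 is strictly dominated by s2 for the inspectee (1<4, -1<3, -6<-2, -10<-5); eliminate s1.
Row 2 is strictly dominated by row 1 (1>-1, -2>-3); eliminate 2.
Row 4 is strictly dominated by row 1 (1>-10, -2>-10); eliminate 4.
Row 3 is strictly dominated by row 1 (1>-6, -2>-6); eliminate 3.
Column s2 is strictly dominated by s3 for the inspectee (-2<1); eliminate s2.
Only (1, s3) remains, with payoff -2.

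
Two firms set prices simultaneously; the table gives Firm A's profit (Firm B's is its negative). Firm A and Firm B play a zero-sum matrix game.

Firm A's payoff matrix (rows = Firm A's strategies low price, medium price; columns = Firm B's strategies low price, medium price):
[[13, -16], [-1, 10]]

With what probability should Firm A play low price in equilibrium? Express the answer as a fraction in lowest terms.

11/40

Row minima are -16 and -1, so Firm A's maximin is -1; column maxima are 13 and 10, so Firm B's minimax is 10. These differ, so the equilibrium is in mixed strategies.
Let Firm A play low price with probability p. Firm B is indifferent when 13p − (1−p) = −16p + 10(1−p), giving p = 11/40.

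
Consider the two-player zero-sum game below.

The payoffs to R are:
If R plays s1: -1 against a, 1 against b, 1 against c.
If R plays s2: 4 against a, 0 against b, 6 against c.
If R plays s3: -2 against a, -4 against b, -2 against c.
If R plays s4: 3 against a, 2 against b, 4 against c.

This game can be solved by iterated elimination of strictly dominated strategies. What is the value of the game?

2

Row s1 is strictly dominated by row s4 (3>-1, 2>1, 4>1); eliminate s1.
Row s3 is strictly dominated by row s2 (4>-2, 0>-4, 6>-2); eliminate s3.
Column c is strictly dominated by a for C (4<6, 3<4); eliminate c.
Column a is strictly dominated by b for C (0<4, 2<3); eliminate a.
Row s2 is strictly dominated by row s4 (2>0); eliminate s2.
Only (s4, b) remains, with payoff 2.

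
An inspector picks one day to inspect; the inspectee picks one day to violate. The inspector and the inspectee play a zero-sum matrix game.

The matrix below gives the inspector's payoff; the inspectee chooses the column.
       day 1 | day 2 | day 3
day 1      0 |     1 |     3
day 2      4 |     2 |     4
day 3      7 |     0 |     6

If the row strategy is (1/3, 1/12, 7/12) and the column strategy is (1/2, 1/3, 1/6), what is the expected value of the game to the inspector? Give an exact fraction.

229/72

Against (1/2, 1/3, 1/6), each row's expected payoff is day 1: 5/6; day 2: 10/3; day 3: 9/2.
Taking the (1/3, 1/12, 7/12)-weighted average: (1/3)·(5/6) + (1/12)·(10/3) + (7/12)·(9/2) = 229/72.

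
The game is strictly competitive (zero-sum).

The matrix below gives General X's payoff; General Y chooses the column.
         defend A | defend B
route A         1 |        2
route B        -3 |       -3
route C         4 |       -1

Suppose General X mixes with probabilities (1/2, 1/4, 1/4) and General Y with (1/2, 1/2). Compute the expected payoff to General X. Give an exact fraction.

Against (1/2, 1/2), each row's expected payoff is route A: 3/2; route B: -3; route C: 3/2.
Taking the (1/2, 1/4, 1/4)-weighted average: (1/2)·(3/2) + (1/4)·(-3) + (1/4)·(3/2) = 3/8.

3/8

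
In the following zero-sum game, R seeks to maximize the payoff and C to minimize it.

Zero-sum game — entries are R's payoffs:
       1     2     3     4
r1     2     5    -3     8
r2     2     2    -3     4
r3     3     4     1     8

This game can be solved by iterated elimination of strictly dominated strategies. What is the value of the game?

Column 2 is strictly dominated by 3 for C (-3<5, -3<2, 1<4); eliminate 2.
Column 4 is strictly dominated by 1 for C (2<8, 2<4, 3<8); eliminate 4.
Column 1 is strictly dominated by 3 for C (-3<2, -3<2, 1<3); eliminate 1.
Row r1 is strictly dominated by row r3 (1>-3); eliminate r1.
Row r2 is strictly dominated by row r3 (1>-3); eliminate r2.
Only (r3, 3) remains, with payoff 1.

1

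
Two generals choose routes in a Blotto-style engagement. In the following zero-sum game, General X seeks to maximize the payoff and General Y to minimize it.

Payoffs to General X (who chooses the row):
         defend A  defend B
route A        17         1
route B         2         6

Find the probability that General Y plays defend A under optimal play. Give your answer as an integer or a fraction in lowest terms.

1/4

Row minima are 1 and 2, so General X's maximin is 2; column maxima are 17 and 6, so General Y's minimax is 6. These differ, so the equilibrium is in mixed strategies.
Let General Y play defend A with probability q. General X is indifferent when 17q + (1−q) = 2q + 6(1−q), giving q = 1/4.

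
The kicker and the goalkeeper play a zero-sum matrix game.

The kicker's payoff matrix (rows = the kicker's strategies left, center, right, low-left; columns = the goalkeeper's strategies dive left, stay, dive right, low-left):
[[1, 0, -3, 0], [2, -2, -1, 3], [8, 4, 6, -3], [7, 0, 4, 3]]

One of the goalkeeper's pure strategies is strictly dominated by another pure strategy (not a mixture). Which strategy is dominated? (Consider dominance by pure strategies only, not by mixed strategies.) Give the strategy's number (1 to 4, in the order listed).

1

The goalkeeper prefers columns that give the kicker less. Compare dive left with stay: 0 < 1, -2 < 2, 4 < 8, 0 < 7.
So stay strictly dominates dive left for the goalkeeper; dive left is strictly dominated.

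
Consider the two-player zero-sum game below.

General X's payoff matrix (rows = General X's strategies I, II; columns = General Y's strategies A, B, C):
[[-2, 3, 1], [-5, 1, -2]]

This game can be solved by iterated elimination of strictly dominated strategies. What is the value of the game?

Row II is strictly dominated by row I (-2>-5, 3>1, 1>-2); eliminate II.
Column C is strictly dominated by A for General Y (-2<1); eliminate C.
Column B is strictly dominated by A for General Y (-2<3); eliminate B.
Only (I, A) remains, with payoff -2.

-2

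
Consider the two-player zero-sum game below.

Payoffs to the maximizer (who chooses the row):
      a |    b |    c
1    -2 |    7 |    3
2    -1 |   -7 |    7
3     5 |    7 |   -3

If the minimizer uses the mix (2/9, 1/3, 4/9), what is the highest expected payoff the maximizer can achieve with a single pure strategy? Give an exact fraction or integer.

1: (-2)·(2/9) + (7)·(1/3) + (3)·(4/9) = 29/9.
2: (-1)·(2/9) + (-7)·(1/3) + (7)·(4/9) = 5/9.
3: (5)·(2/9) + (7)·(1/3) + (-3)·(4/9) = 19/9.
The best pure response is 1 with expected payoff 29/9.

29/9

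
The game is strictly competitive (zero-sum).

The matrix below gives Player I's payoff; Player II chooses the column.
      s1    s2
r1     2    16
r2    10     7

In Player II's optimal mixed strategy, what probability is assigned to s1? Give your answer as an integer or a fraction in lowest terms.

9/17

Row minima are 2 and 7, so Player I's maximin is 7; column maxima are 10 and 16, so Player II's minimax is 10. These differ, so the equilibrium is in mixed strategies.
Let Player II play s1 with probability q. Player I is indifferent when 2q + 16(1−q) = 10q + 7(1−q), giving q = 9/17.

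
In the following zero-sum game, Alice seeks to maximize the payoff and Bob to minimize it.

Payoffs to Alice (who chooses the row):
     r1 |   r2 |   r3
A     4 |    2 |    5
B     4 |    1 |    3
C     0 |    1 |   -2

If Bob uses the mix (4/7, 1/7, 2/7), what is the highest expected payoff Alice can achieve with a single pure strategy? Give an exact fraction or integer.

A: (4)·(4/7) + (2)·(1/7) + (5)·(2/7) = 4.
B: (4)·(4/7) + (1)·(1/7) + (3)·(2/7) = 23/7.
C: (0)·(4/7) + (1)·(1/7) + (-2)·(2/7) = -3/7.
The best pure response is A with expected payoff 4.

4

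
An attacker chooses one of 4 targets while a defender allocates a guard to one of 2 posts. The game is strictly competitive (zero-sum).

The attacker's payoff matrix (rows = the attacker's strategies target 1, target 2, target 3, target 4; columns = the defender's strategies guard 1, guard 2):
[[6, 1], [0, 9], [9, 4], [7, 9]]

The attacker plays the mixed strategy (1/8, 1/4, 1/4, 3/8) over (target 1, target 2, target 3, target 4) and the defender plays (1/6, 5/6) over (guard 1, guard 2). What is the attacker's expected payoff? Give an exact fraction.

105/16

Against (1/6, 5/6), each row's expected payoff is target 1: 11/6; target 2: 15/2; target 3: 29/6; target 4: 26/3.
Taking the (1/8, 1/4, 1/4, 3/8)-weighted average: (1/8)·(11/6) + (1/4)·(15/2) + (1/4)·(29/6) + (3/8)·(26/3) = 105/16.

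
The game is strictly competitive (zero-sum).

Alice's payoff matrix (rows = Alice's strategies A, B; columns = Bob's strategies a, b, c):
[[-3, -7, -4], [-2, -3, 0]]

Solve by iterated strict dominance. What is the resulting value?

Row A is strictly dominated by row B (-2>-3, -3>-7, 0>-4); eliminate A.
Column c is strictly dominated by a for Bob (-2<0); eliminate c.
Column a is strictly dominated by b for Bob (-3<-2); eliminate a.
Only (B, b) remains, with payoff -3.

-3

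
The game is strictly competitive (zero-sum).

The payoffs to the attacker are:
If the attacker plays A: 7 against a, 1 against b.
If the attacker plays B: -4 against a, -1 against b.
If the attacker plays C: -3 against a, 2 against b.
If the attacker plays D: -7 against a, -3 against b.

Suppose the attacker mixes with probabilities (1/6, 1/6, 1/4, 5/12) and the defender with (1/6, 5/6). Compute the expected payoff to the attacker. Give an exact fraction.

-83/72

Against (1/6, 5/6), each row's expected payoff is A: 2; B: -3/2; C: 7/6; D: -11/3.
Taking the (1/6, 1/6, 1/4, 5/12)-weighted average: (1/6)·(2) + (1/6)·(-3/2) + (1/4)·(7/6) + (5/12)·(-11/3) = -83/72.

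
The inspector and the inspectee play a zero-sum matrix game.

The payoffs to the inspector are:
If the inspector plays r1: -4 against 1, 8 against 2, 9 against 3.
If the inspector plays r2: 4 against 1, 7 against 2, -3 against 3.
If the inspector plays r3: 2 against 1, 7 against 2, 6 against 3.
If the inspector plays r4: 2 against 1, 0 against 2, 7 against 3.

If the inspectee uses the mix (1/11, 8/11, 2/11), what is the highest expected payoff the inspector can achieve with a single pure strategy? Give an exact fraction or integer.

78/11

r1: (-4)·(1/11) + (8)·(8/11) + (9)·(2/11) = 78/11.
r2: (4)·(1/11) + (7)·(8/11) + (-3)·(2/11) = 54/11.
r3: (2)·(1/11) + (7)·(8/11) + (6)·(2/11) = 70/11.
r4: (2)·(1/11) + (0)·(8/11) + (7)·(2/11) = 16/11.
The best pure response is r1 with expected payoff 78/11.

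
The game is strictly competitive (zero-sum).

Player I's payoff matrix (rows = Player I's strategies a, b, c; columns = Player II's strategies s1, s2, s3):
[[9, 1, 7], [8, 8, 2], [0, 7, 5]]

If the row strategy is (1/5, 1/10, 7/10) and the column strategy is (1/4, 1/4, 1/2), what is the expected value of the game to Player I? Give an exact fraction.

187/40

Against (1/4, 1/4, 1/2), each row's expected payoff is a: 6; b: 5; c: 17/4.
Taking the (1/5, 1/10, 7/10)-weighted average: (1/5)·(6) + (1/10)·(5) + (7/10)·(17/4) = 187/40.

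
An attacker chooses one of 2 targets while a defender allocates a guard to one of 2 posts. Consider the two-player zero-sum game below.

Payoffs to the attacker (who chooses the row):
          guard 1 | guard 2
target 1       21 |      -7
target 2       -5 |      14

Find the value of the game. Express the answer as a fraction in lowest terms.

Row minima are -7 and -5, so the attacker's maximin is -5; column maxima are 21 and 14, so the defender's minimax is 14. These differ, so the equilibrium is in mixed strategies.
Let the attacker play target 1 with probability p. The defender is indifferent when 21p − 5(1−p) = −7p + 14(1−p), giving p = 19/47.
Let the defender play guard 1 with probability q. The attacker is indifferent when 21q − 7(1−q) = −5q + 14(1−q), giving q = 21/47.
The value is 21·(21/47) + (-7)·(26/47) = 259/47.

259/47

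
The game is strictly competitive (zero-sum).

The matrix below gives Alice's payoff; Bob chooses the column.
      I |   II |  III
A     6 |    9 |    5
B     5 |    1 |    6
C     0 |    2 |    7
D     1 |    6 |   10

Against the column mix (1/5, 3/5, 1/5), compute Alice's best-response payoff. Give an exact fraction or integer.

A: (6)·(1/5) + (9)·(3/5) + (5)·(1/5) = 38/5.
B: (5)·(1/5) + (1)·(3/5) + (6)·(1/5) = 14/5.
C: (0)·(1/5) + (2)·(3/5) + (7)·(1/5) = 13/5.
D: (1)·(1/5) + (6)·(3/5) + (10)·(1/5) = 29/5.
The best pure response is A with expected payoff 38/5.

38/5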